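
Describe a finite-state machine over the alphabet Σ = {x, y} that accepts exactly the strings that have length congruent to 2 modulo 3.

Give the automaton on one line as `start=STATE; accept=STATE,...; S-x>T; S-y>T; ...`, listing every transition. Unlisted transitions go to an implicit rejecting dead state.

Count input length modulo 3: every symbol advances one step around the cycle q0 → q1 → q2 → q0. Accept at q2.
        x   y  
>  q0   q1  q1 
   q1   q2  q2 
 * q2   q0  q0 
(> = start, * = accepting)

start=q0; accept=q2; q0-x>q1; q0-y>q1; q1-x>q2; q1-y>q2; q2-x>q0; q2-y>q0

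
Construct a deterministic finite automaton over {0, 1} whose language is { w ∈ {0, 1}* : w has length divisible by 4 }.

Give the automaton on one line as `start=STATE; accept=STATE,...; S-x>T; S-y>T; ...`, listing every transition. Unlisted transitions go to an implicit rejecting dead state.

start=S0; accept=S0; S0-0>S1; S0-1>S1; S1-0>S2; S1-1>S2; S2-0>S3; S2-1>S3; S3-0>S0; S3-1>S0

Only the length mod 4 matters, so use a 4-cycle: from any state, every input symbol moves to the next state, wrapping S3 back to S0. Mark S0 accepting.
4 states suffice.
        0   1  
>* S0   S1  S1 
   S1   S2  S2 
   S2   S3  S3 
   S3   S0  S0 
(> = start, * = accepting)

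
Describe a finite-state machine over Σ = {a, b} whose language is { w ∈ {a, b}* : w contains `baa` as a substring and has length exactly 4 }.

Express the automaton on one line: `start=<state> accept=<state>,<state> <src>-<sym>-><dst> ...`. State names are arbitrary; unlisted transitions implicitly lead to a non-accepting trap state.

start=S0 accept=S8 S0-a->S1 S0-b->S2 S1-a->S3 S1-b->S4 S2-a->S5 S2-b->S4 S3-a->S3 S3-b->S3 S4-a->S6 S4-b->S3 S5-a->S7 S5-b->S3 S6-a->S8 S6-b->S3 S7-a->S8 S7-b->S8 S8-a->S3 S8-b->S3

Build one automaton per condition and run them in lockstep. The first has 4 states tracking whether and how much of `baa` has been seen; the second has 6 states tracking the input length, saturating at 5. A product state is a pair (one from each), accepting exactly when both do. After merging equivalent states the machine shrinks.
A 9-state machine:
        a   b  
>  S0   S1  S2 
   S1   S3  S4 
   S2   S5  S4 
   S3   S3  S3 
   S4   S6  S3 
   S5   S7  S3 
   S6   S8  S3 
   S7   S8  S8 
 * S8   S3  S3 
(> = start, * = accepting)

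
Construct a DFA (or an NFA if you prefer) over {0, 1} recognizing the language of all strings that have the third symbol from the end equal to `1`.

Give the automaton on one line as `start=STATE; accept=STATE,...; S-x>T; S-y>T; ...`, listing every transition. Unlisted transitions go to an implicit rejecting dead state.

A DFA must remember the last 3 symbols (since which symbol is third-to-last isn't known until the input ends). Use one state per possible window of the last ≤3 symbols; accept from those whose window starts with `1`.
With 15 states:
       0  1 
>  A   B  C 
   B   D  E 
   C   F  G 
   D   H  I 
   E   J  K 
   F   L  M 
   G   N  O 
   H   H  I 
   I   J  K 
   J   L  M 
   K   N  O 
 * L   H  I 
 * M   J  K 
 * N   L  M 
 * O   N  O 
(> = start, * = accepting)

start=A; accept=L,M,N,O; A-0>B; A-1>C; B-0>D; B-1>E; C-0>F; C-1>G; D-0>H; D-1>I; E-0>J; E-1>K; F-0>L; F-1>M; G-0>N; G-1>O; H-0>H; H-1>I; I-0>J; I-1>K; J-0>L; J-1>M; K-0>N; K-1>O; L-0>H; L-1>I; M-0>J; M-1>K; N-0>L; N-1>M; O-0>N; O-1>O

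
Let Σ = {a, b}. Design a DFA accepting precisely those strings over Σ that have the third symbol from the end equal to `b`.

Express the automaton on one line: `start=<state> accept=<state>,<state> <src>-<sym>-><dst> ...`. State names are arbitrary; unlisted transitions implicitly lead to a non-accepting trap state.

Because acceptance depends on a position counted from the end, the machine has to buffer the most recent 3 symbols. Make each state the string of the last up-to-3 symbols read; on input `x` shift the window left and append `x`. Accept when the buffered window has length 3 and begins with `b`.
15 states suffice.
          a    b  
>  S0     S1   S2 
   S1     S3   S4 
   S2     S5   S6 
   S3     S7   S8 
   S4     S9  S10 
   S5    S11  S12 
   S6    S13  S14 
   S7     S7   S8 
   S8     S9  S10 
   S9    S11  S12 
   S10   S13  S14 
 * S11    S7   S8 
 * S12    S9  S10 
 * S13   S11  S12 
 * S14   S13  S14 
(> = start, * = accepting)

start=S0 accept=S11,S12,S13,S14 S0-a->S1 S0-b->S2 S1-a->S3 S1-b->S4 S2-a->S5 S2-b->S6 S3-a->S7 S3-b->S8 S4-a->S9 S4-b->S10 S5-a->S11 S5-b->S12 S6-a->S13 S6-b->S14 S7-a->S7 S7-b->S8 S8-a->S9 S8-b->S10 S9-a->S11 S9-b->S12 S10-a->S13 S10-b->S14 S11-a->S7 S11-b->S8 S12-a->S9 S12-b->S10 S13-a->S11 S13-b->S12 S14-a->S13 S14-b->S14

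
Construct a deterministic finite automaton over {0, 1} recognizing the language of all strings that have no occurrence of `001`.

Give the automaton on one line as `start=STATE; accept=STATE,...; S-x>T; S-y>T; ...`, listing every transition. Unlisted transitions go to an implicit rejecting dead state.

start=q0; accept=q0,q1,q2; q0-0>q1; q0-1>q0; q1-0>q2; q1-1>q0; q2-0>q2; q2-1>q3; q3-0>q3; q3-1>q3

This is the complement of 'contains `001`'. Use the same substring-matching states — q0 through q3 holding how much of `001` has just been matched — but flip the accepting set: everything except the trap q3 accepts.
With 4 states:
        0   1  
>* q0   q1  q0 
 * q1   q2  q0 
 * q2   q2  q3 
   q3   q3  q3 
(> = start, * = accepting)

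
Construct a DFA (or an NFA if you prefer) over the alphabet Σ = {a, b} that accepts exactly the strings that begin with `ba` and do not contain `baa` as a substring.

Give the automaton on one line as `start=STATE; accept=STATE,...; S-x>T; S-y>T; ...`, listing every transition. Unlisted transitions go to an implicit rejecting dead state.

start=q0; accept=q4,q7; q0-a>q1; q0-b>q2; q1-a>q1; q1-b>q3; q2-a>q4; q2-b>q3; q3-a>q5; q3-b>q3; q4-a>q6; q4-b>q7; q5-a>q8; q5-b>q3; q6-a>q6; q6-b>q6; q7-a>q4; q7-b>q7; q8-a>q8; q8-b>q8

Run two small machines in parallel and take their product. One (4 states) tracks whether the input so far still matches the prefix `ba`; the other (4 states) tracks partial matches of the forbidden pattern `baa`. Each combined state is a pair, one component from each; accept when both components accept.
9 states suffice.
        a   b  
>  q0   q1  q2 
   q1   q1  q3 
   q2   q4  q3 
   q3   q5  q3 
 * q4   q6  q7 
   q5   q8  q3 
   q6   q6  q6 
 * q7   q4  q7 
   q8   q8  q8 
(> = start, * = accepting)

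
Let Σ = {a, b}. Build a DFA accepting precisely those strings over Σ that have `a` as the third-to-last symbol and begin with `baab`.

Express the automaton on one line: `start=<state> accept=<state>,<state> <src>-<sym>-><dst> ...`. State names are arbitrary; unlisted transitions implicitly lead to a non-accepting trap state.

start=q0 accept=q16,q17,q18,q23 q0-a->q1 q0-b->q2 q1-a->q3 q1-b->q4 q2-a->q5 q2-b->q6 q3-a->q7 q3-b->q8 q4-a->q9 q4-b->q10 q5-a->q11 q5-b->q12 q6-a->q13 q6-b->q14 q7-a->q7 q7-b->q8 q8-a->q9 q8-b->q10 q9-a->q15 q9-b->q12 q10-a->q13 q10-b->q14 q11-a->q7 q11-b->q16 q12-a->q9 q12-b->q10 q13-a->q15 q13-b->q12 q14-a->q13 q14-b->q14 q15-a->q7 q15-b->q8 q16-a->q17 q16-b->q18 q17-a->q19 q17-b->q20 q18-a->q21 q18-b->q22 q19-a->q23 q19-b->q16 q20-a->q17 q20-b->q18 q21-a->q19 q21-b->q20 q22-a->q21 q22-b->q22 q23-a->q23 q23-b->q16

Handle the two conditions separately and then intersect. One (15 states) tracks the last 3 symbols read; the other (6 states) tracks whether the input so far still matches the prefix `baab`. Each combined state is a pair, one component from each; accept when both components accept.
24 states suffice.
          a    b  
>  q0     q1   q2 
   q1     q3   q4 
   q2     q5   q6 
   q3     q7   q8 
   q4     q9  q10 
   q5    q11  q12 
   q6    q13  q14 
   q7     q7   q8 
   q8     q9  q10 
   q9    q15  q12 
   q10   q13  q14 
   q11    q7  q16 
   q12    q9  q10 
   q13   q15  q12 
   q14   q13  q14 
   q15    q7   q8 
 * q16   q17  q18 
 * q17   q19  q20 
 * q18   q21  q22 
   q19   q23  q16 
   q20   q17  q18 
   q21   q19  q20 
   q22   q21  q22 
 * q23   q23  q16 
(> = start, * = accepting)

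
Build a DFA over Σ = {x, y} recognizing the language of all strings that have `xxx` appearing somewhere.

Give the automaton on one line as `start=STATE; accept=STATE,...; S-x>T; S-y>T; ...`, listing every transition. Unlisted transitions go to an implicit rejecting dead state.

start=s0; accept=s3; s0-x>s1; s0-y>s0; s1-x>s2; s1-y>s0; s2-x>s3; s2-y>s0; s3-x>s3; s3-y>s3

States s0..s2 record the length of the longest prefix of `xxx` that matches the current input suffix. Reaching s3 means `xxx` has been seen, and we stay there forever. Accept from s3.
A 4-state machine:
        x   y  
>  s0   s1  s0 
   s1   s2  s0 
   s2   s3  s0 
 * s3   s3  s3 
(> = start, * = accepting)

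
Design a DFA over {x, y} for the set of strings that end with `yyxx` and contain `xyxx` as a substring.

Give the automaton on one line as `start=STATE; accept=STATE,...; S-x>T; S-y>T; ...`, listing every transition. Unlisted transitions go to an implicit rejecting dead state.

start=q0; accept=q8; q0-x>q1; q0-y>q0; q1-x>q1; q1-y>q2; q2-x>q3; q2-y>q0; q3-x>q4; q3-y>q2; q4-x>q4; q4-y>q5; q5-x>q4; q5-y>q6; q6-x>q7; q6-y>q6; q7-x>q8; q7-y>q5; q8-x>q4; q8-y>q5

Handle the two conditions separately and then intersect. The first has 5 states tracking how much of the suffix `yyxx` has currently been matched; the second has 5 states tracking whether and how much of `xyxx` has been seen. A product state is a pair (one from each), accepting exactly when both do. Equivalent product states are then merged.
9 states suffice.
        x   y  
>  q0   q1  q0 
   q1   q1  q2 
   q2   q3  q0 
   q3   q4  q2 
   q4   q4  q5 
   q5   q4  q6 
   q6   q7  q6 
   q7   q8  q5 
 * q8   q4  q5 
(> = start, * = accepting)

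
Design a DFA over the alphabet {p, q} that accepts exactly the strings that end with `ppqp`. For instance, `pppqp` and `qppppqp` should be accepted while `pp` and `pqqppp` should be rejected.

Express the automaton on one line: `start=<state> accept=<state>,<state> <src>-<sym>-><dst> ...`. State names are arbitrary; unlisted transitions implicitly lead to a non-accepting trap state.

Remember how much of `ppqp` the current input suffix matches. State s0 means no match yet; s1 means the last symbol is `p`; s2 means the last 2 symbols are `pp`; s3 means the last 3 symbols are `ppq`; s4 means the last 4 symbols are `ppqp`. Only s4 accepts. On a mismatch, fall back to the longest proper suffix that is still a prefix of `ppqp`.
With 5 states:
        p   q  
>  s0   s1  s0 
   s1   s2  s0 
   s2   s2  s3 
   s3   s4  s0 
 * s4   s2  s0 
(> = start, * = accepting)

start=s0 accept=s4 s0-p->s1 s0-q->s0 s1-p->s2 s1-q->s0 s2-p->s2 s2-q->s3 s3-p->s4 s3-q->s0 s4-p->s2 s4-q->s0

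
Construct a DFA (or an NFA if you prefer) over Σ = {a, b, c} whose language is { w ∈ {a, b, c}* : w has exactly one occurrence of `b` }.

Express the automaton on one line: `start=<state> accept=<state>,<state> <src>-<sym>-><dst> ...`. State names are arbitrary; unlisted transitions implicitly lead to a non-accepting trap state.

Only the number of `b`s matters, and only up to 2. Make a chain s0 → s1 → s2 advanced by each `b` (with s2 absorbing); every other symbol self-loops. The accepting set is {s1}.
        a   b   c  
>  s0   s0  s1  s0 
 * s1   s1  s2  s1 
   s2   s2  s2  s2 
(> = start, * = accepting)

start=s0 accept=s1 s0-a->s0 s0-b->s1 s0-c->s0 s1-a->s1 s1-b->s2 s1-c->s1 s2-a->s2 s2-b->s2 s2-c->s2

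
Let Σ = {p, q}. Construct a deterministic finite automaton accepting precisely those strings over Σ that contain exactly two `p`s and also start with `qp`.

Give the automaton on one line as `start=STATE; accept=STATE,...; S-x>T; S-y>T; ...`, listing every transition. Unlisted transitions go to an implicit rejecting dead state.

Handle the two conditions separately and then intersect. The first has 4 states tracking the count of `p`s, saturating at 3; the second has 4 states tracking whether the input so far still matches the prefix `qp`. A product state is a pair (one from each), accepting exactly when both do. After merging equivalent states the machine shrinks.
5 states suffice.
       p  q 
>  A   B  C 
   B   B  B 
   C   D  B 
   D   E  D 
 * E   B  E 
(> = start, * = accepting)

start=A; accept=E; A-p>B; A-q>C; B-p>B; B-q>B; C-p>D; C-q>B; D-p>E; D-q>D; E-p>B; E-q>E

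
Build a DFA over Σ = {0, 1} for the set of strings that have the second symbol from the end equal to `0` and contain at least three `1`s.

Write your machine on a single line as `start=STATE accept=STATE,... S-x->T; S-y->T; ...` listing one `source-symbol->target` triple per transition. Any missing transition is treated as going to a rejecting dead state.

Handle the two conditions separately and then intersect. The first has 7 states tracking the last 2 symbols read; the second has 5 states tracking the count of `1`s, saturating at 4. A product state is a pair (one from each), accepting exactly when both do. Equivalent product states are then merged.
An 8-state machine:
        0   1  
>  q0   q0  q1 
   q1   q1  q2 
   q2   q3  q4 
   q3   q3  q5 
   q4   q6  q4 
 * q5   q6  q4 
   q6   q7  q5 
 * q7   q7  q5 
(> = start, * = accepting)

start=q0; accept=q5,q7; q0-0->q0; q0-1->q1; q1-0->q1; q1-1->q2; q2-0->q3; q2-1->q4; q3-0->q3; q3-1->q5; q4-0->q6; q4-1->q4; q5-0->q6; q5-1->q4; q6-0->q7; q6-1->q5; q7-0->q7; q7-1->q5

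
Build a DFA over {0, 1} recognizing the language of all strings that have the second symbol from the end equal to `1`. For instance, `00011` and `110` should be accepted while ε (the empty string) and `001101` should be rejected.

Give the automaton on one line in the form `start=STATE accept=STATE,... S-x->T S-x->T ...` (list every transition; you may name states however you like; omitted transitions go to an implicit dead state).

start=A accept=F,G A-0->B A-1->C B-0->D B-1->E C-0->F C-1->G D-0->D D-1->E E-0->F E-1->G F-0->D F-1->E G-0->F G-1->G

Because acceptance depends on a position counted from the end, the machine has to buffer the most recent 2 symbols. Make each state the string of the last up-to-2 symbols read; on input `x` shift the window left and append `x`. Accept when the buffered window has length 2 and begins with `1`.
A 7-state machine:
       0  1 
>  A   B  C 
   B   D  E 
   C   F  G 
   D   D  E 
   E   F  G 
 * F   D  E 
 * G   F  G 
(> = start, * = accepting)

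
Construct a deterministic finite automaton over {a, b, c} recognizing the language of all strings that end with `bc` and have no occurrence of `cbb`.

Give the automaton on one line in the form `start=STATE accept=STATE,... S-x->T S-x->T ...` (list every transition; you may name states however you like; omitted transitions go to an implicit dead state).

start=q0 accept=q3 q0-a->q0 q0-b->q1 q0-c->q2 q1-a->q0 q1-b->q1 q1-c->q3 q2-a->q0 q2-b->q4 q2-c->q2 q3-a->q0 q3-b->q4 q3-c->q2 q4-a->q0 q4-b->q5 q4-c->q3 q5-a->q6 q5-b->q5 q5-c->q7 q6-a->q6 q6-b->q5 q6-c->q6 q7-a->q6 q7-b->q5 q7-c->q6

Build one automaton per condition and run them in lockstep. One (3 states) tracks how much of the suffix `bc` has currently been matched; the other (4 states) tracks partial matches of the forbidden pattern `cbb`. Each combined state is a pair, one component from each; accept when both components accept.
An 8-state machine:
        a   b   c  
>  q0   q0  q1  q2 
   q1   q0  q1  q3 
   q2   q0  q4  q2 
 * q3   q0  q4  q2 
   q4   q0  q5  q3 
   q5   q6  q5  q7 
   q6   q6  q5  q6 
   q7   q6  q5  q6 
(> = start, * = accepting)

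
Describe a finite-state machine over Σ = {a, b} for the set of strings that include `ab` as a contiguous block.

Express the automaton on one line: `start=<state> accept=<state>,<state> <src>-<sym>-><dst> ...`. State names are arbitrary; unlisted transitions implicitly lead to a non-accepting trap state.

start=q0 accept=q2 q0-a->q1 q0-b->q0 q1-a->q1 q1-b->q2 q2-a->q2 q2-b->q2

States q0..q1 record the length of the longest prefix of `ab` that matches the current input suffix. Reaching q2 means `ab` has been seen, and we stay there forever. Accept from q2.
With 3 states:
        a   b  
>  q0   q1  q0 
   q1   q1  q2 
 * q2   q2  q2 
(> = start, * = accepting)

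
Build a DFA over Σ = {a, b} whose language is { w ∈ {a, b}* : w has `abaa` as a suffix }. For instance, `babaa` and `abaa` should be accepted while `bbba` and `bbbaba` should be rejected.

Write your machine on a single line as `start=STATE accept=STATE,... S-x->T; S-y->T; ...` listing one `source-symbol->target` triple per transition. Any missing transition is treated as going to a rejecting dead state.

Remember how much of `abaa` the current input suffix matches. State q0 means no match yet; q1 means the last symbol is `a`; q2 means the last 2 symbols are `ab`; q3 means the last 3 symbols are `aba`; q4 means the last 4 symbols are `abaa`. Only q4 accepts. On a mismatch, fall back to the longest proper suffix that is still a prefix of `abaa`.
A 5-state machine:
        a   b  
>  q0   q1  q0 
   q1   q1  q2 
   q2   q3  q0 
   q3   q4  q2 
 * q4   q1  q2 
(> = start, * = accepting)

start=q0; accept=q4; q0-a->q1; q0-b->q0; q1-a->q1; q1-b->q2; q2-a->q3; q2-b->q0; q3-a->q4; q3-b->q2; q4-a->q1; q4-b->q2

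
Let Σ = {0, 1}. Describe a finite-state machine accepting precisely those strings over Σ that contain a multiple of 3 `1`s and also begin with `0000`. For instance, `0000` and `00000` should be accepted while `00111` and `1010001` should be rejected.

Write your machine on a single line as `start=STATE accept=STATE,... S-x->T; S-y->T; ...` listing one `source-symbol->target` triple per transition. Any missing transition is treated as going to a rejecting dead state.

start=S0; accept=S7; S0-0->S1; S0-1->S2; S1-0->S3; S1-1->S2; S2-0->S2; S2-1->S4; S3-0->S5; S3-1->S2; S4-0->S4; S4-1->S6; S5-0->S7; S5-1->S2; S6-0->S6; S6-1->S2; S7-0->S7; S7-1->S8; S8-0->S8; S8-1->S9; S9-0->S9; S9-1->S7

Run two small machines in parallel and take their product. The first has 3 states tracking the count of `1`s modulo 3; the second has 6 states tracking whether the input so far still matches the prefix `0000`. A product state is a pair (one from each), accepting exactly when both do.
        0   1  
>  S0   S1  S2 
   S1   S3  S2 
   S2   S2  S4 
   S3   S5  S2 
   S4   S4  S6 
   S5   S7  S2 
   S6   S6  S2 
 * S7   S7  S8 
   S8   S8  S9 
   S9   S9  S7 
(> = start, * = accepting)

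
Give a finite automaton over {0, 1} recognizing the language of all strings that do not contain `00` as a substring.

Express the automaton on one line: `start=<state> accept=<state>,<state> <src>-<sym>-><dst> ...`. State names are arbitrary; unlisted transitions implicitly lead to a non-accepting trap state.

start=S0 accept=S0,S1 S0-0->S1 S0-1->S0 S1-0->S2 S1-1->S0 S2-0->S2 S2-1->S2

This is the complement of 'contains `00`'. Use the same substring-matching states — S0 through S2 holding how much of `00` has just been matched — but flip the accepting set: everything except the trap S2 accepts.
        0   1  
>* S0   S1  S0 
 * S1   S2  S0 
   S2   S2  S2 
(> = start, * = accepting)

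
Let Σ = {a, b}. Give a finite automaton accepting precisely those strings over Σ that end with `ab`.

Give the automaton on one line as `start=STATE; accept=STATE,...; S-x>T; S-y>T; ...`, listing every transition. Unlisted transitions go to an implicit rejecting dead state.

start=q0; accept=q2; q0-a>q1; q0-b>q0; q1-a>q1; q1-b>q2; q2-a>q1; q2-b>q0

Let each state record the length of the longest suffix of the input read so far that is also a prefix of `ab`. q1 means the last symbol is `a`; q2 means the last 2 symbols are `ab`. Accept only at q2, where the string currently ends in `ab`.
With 3 states:
        a   b  
>  q0   q1  q0 
   q1   q1  q2 
 * q2   q1  q0 
(> = start, * = accepting)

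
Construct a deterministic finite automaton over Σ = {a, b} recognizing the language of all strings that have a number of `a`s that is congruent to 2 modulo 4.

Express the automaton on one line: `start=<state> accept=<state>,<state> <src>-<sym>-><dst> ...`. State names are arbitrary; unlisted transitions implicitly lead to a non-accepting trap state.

Keep the running count of `a`s modulo 4: each `a` advances along the cycle s0 → s1 → s2 → s3 → s0 while other symbols loop. Accept at s2.
        a   b  
>  s0   s1  s0 
   s1   s2  s1 
 * s2   s3  s2 
   s3   s0  s3 
(> = start, * = accepting)

start=s0 accept=s2 s0-a->s1 s0-b->s0 s1-a->s2 s1-b->s1 s2-a->s3 s2-b->s2 s3-a->s0 s3-b->s3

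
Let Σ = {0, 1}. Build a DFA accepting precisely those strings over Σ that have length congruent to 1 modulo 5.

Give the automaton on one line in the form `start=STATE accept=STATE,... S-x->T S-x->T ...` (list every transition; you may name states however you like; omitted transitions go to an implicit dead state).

start=s0 accept=s1 s0-0->s1 s0-1->s1 s1-0->s2 s1-1->s2 s2-0->s3 s2-1->s3 s3-0->s4 s3-1->s4 s4-0->s0 s4-1->s0

Only the length mod 5 matters, so use a 5-cycle: from any state, every input symbol moves to the next state, wrapping s4 back to s0. Mark s1 accepting.
        0   1  
>  s0   s1  s1 
 * s1   s2  s2 
   s2   s3  s3 
   s3   s4  s4 
   s4   s0  s0 
(> = start, * = accepting)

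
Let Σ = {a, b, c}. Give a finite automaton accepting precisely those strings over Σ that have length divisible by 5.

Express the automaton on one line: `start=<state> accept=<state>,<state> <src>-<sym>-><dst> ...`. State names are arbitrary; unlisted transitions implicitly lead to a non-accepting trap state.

Count input length modulo 5: every symbol advances one step around the cycle s0 → s1 → s2 → s3 → s4 → s0. Accept at s0.
A 5-state machine:
        a   b   c  
>* s0   s1  s1  s1 
   s1   s2  s2  s2 
   s2   s3  s3  s3 
   s3   s4  s4  s4 
   s4   s0  s0  s0 
(> = start, * = accepting)

start=s0 accept=s0 s0-a->s1 s0-b->s1 s0-c->s1 s1-a->s2 s1-b->s2 s1-c->s2 s2-a->s3 s2-b->s3 s2-c->s3 s3-a->s4 s3-b->s4 s3-c->s4 s4-a->s0 s4-b->s0 s4-c->s0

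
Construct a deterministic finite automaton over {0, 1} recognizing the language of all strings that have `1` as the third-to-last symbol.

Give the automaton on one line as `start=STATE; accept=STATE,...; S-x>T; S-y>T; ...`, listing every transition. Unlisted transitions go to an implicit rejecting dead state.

start=q0; accept=q11,q12,q13,q14; q0-0>q1; q0-1>q2; q1-0>q3; q1-1>q4; q2-0>q5; q2-1>q6; q3-0>q7; q3-1>q8; q4-0>q9; q4-1>q10; q5-0>q11; q5-1>q12; q6-0>q13; q6-1>q14; q7-0>q7; q7-1>q8; q8-0>q9; q8-1>q10; q9-0>q11; q9-1>q12; q10-0>q13; q10-1>q14; q11-0>q7; q11-1>q8; q12-0>q9; q12-1>q10; q13-0>q11; q13-1>q12; q14-0>q13; q14-1>q14

A DFA must remember the last 3 symbols (since which symbol is third-to-last isn't known until the input ends). Use one state per possible window of the last ≤3 symbols; accept from those whose window starts with `1`.
With 15 states:
          0    1  
>  q0     q1   q2 
   q1     q3   q4 
   q2     q5   q6 
   q3     q7   q8 
   q4     q9  q10 
   q5    q11  q12 
   q6    q13  q14 
   q7     q7   q8 
   q8     q9  q10 
   q9    q11  q12 
   q10   q13  q14 
 * q11    q7   q8 
 * q12    q9  q10 
 * q13   q11  q12 
 * q14   q13  q14 
(> = start, * = accepting)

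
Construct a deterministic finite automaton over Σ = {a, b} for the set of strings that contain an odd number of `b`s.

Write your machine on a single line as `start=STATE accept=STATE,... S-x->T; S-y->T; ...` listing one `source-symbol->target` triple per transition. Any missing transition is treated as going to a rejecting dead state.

Keep the running count of `b`s modulo 2: each `b` advances along the cycle S0 → S1 → S0 while other symbols loop. Accept at S1.
2 states suffice.
        a   b  
>  S0   S0  S1 
 * S1   S1  S0 
(> = start, * = accepting)

start=S0; accept=S1; S0-a->S0; S0-b->S1; S1-a->S1; S1-b->S0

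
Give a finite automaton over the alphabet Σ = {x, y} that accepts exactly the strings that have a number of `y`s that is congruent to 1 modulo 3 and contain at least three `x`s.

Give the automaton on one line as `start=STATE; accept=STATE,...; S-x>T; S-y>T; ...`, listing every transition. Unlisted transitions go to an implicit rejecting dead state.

Handle the two conditions separately and then intersect. One (3 states) tracks the count of `y`s modulo 3; the other (5 states) tracks the count of `x`s, saturating at 4. Each combined state is a pair, one component from each; accept when both components accept. After merging equivalent states the machine shrinks.
12 states suffice.
       x  y 
>  A   B  C 
   B   D  E 
   C   E  F 
   D   G  H 
   E   H  I 
   F   I  A 
   G   G  J 
   H   J  K 
   I   K  B 
 * J   J  L 
   K   L  D 
   L   L  G 
(> = start, * = accepting)

start=A; accept=J; A-x>B; A-y>C; B-x>D; B-y>E; C-x>E; C-y>F; D-x>G; D-y>H; E-x>H; E-y>I; F-x>I; F-y>A; G-x>G; G-y>J; H-x>J; H-y>K; I-x>K; I-y>B; J-x>J; J-y>L; K-x>L; K-y>D; L-x>L; L-y>G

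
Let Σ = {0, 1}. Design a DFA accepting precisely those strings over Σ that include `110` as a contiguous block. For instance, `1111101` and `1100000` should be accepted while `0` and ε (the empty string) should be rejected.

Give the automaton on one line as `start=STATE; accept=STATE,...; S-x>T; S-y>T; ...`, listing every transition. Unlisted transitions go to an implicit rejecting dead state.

Track how much of `110` has been matched so far: state A is no progress, D is the absorbing accept state reached once `110` has occurred. Intermediate states record partial matches; on a mismatch, fall back to the longest reusable overlap.
       0  1 
>  A   A  B 
   B   A  C 
   C   D  C 
 * D   D  D 
(> = start, * = accepting)

start=A; accept=D; A-0>A; A-1>B; B-0>A; B-1>C; C-0>D; C-1>C; D-0>D; D-1>D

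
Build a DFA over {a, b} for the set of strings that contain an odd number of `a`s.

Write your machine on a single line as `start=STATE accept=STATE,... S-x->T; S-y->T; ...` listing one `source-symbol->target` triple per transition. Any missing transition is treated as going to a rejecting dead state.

start=q0; accept=q1; q0-a->q1; q0-b->q0; q1-a->q0; q1-b->q1

The only thing that matters is how many `a`s have appeared, reduced mod 2. Use one state per residue: q0 for 0, …, q1 for 1. Reading `a` moves to the next residue; anything else stays put. q1 is accepting.
With 2 states:
        a   b  
>  q0   q1  q0 
 * q1   q0  q1 
(> = start, * = accepting)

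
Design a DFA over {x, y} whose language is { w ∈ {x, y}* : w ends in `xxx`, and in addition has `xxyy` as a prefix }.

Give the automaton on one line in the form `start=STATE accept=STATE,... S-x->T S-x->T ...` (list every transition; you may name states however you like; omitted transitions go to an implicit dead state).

start=q0 accept=q8 q0-x->q1 q0-y->q2 q1-x->q3 q1-y->q2 q2-x->q2 q2-y->q2 q3-x->q2 q3-y->q4 q4-x->q2 q4-y->q5 q5-x->q6 q5-y->q5 q6-x->q7 q6-y->q5 q7-x->q8 q7-y->q5 q8-x->q8 q8-y->q5

Build one automaton per condition and run them in lockstep. One (4 states) tracks how much of the suffix `xxx` has currently been matched; the other (6 states) tracks whether the input so far still matches the prefix `xxyy`. Each combined state is a pair, one component from each; accept when both components accept. After merging equivalent states the machine shrinks.
A 9-state machine:
        x   y  
>  q0   q1  q2 
   q1   q3  q2 
   q2   q2  q2 
   q3   q2  q4 
   q4   q2  q5 
   q5   q6  q5 
   q6   q7  q5 
   q7   q8  q5 
 * q8   q8  q5 
(> = start, * = accepting)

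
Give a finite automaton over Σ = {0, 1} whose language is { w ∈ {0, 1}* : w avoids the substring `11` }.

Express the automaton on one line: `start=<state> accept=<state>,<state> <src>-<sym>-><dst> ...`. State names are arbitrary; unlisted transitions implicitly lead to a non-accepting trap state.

start=q0 accept=q0,q1 q0-0->q0 q0-1->q1 q1-0->q0 q1-1->q2 q2-0->q2 q2-1->q2

Track partial matches of the forbidden pattern `11`. State q2 is a dead state reached once `11` has occurred; every other state accepts. q0 means no part of `11` is currently matched.
        0   1  
>* q0   q0  q1 
 * q1   q0  q2 
   q2   q2  q2 
(> = start, * = accepting)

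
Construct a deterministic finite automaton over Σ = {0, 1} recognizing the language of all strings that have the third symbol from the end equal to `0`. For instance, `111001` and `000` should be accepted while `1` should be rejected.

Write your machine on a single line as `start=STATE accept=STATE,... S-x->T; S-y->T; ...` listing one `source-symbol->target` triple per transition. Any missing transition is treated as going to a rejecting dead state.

A DFA must remember the last 3 symbols (since which symbol is third-to-last isn't known until the input ends). Use one state per possible window of the last ≤3 symbols; accept from those whose window starts with `0`.
With 15 states:
          0    1  
>  q0     q1   q2 
   q1     q3   q4 
   q2     q5   q6 
   q3     q7   q8 
   q4     q9  q10 
   q5    q11  q12 
   q6    q13  q14 
 * q7     q7   q8 
 * q8     q9  q10 
 * q9    q11  q12 
 * q10   q13  q14 
   q11    q7   q8 
   q12    q9  q10 
   q13   q11  q12 
   q14   q13  q14 
(> = start, * = accepting)

start=q0; accept=q7,q8,q9,q10; q0-0->q1; q0-1->q2; q1-0->q3; q1-1->q4; q2-0->q5; q2-1->q6; q3-0->q7; q3-1->q8; q4-0->q9; q4-1->q10; q5-0->q11; q5-1->q12; q6-0->q13; q6-1->q14; q7-0->q7; q7-1->q8; q8-0->q9; q8-1->q10; q9-0->q11; q9-1->q12; q10-0->q13; q10-1->q14; q11-0->q7; q11-1->q8; q12-0->q9; q12-1->q10; q13-0->q11; q13-1->q12; q14-0->q13; q14-1->q14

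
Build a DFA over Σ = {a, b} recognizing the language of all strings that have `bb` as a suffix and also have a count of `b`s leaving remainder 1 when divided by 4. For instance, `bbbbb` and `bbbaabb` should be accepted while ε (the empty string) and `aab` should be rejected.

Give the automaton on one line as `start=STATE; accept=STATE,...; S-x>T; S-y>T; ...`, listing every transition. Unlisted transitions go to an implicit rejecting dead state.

start=s0; accept=s5; s0-a>s0; s0-b>s1; s1-a>s1; s1-b>s2; s2-a>s2; s2-b>s3; s3-a>s3; s3-b>s4; s4-a>s0; s4-b>s5; s5-a>s1; s5-b>s2

Handle the two conditions separately and then intersect. The first has 3 states tracking how much of the suffix `bb` has currently been matched; the second has 4 states tracking the count of `b`s modulo 4. A product state is a pair (one from each), accepting exactly when both do. After merging equivalent states the machine shrinks.
With 6 states:
        a   b  
>  s0   s0  s1 
   s1   s1  s2 
   s2   s2  s3 
   s3   s3  s4 
   s4   s0  s5 
 * s5   s1  s2 
(> = start, * = accepting)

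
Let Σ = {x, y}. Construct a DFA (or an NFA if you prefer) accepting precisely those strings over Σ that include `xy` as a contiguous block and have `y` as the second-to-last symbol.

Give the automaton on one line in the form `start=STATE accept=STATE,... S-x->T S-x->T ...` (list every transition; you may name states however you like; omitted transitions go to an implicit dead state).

Handle the two conditions separately and then intersect. One (3 states) tracks whether and how much of `xy` has been seen; the other (7 states) tracks the last 2 symbols read. Each combined state is a pair, one component from each; accept when both components accept.
        x   y  
>  s0   s1  s2 
   s1   s3  s4 
   s2   s5  s6 
   s3   s3  s4 
   s4   s7  s8 
   s5   s3  s4 
   s6   s5  s6 
 * s7   s9  s4 
 * s8   s7  s8 
   s9   s9  s4 
(> = start, * = accepting)

start=s0 accept=s7,s8 s0-x->s1 s0-y->s2 s1-x->s3 s1-y->s4 s2-x->s5 s2-y->s6 s3-x->s3 s3-y->s4 s4-x->s7 s4-y->s8 s5-x->s3 s5-y->s4 s6-x->s5 s6-y->s6 s7-x->s9 s7-y->s4 s8-x->s7 s8-y->s8 s9-x->s9 s9-y->s4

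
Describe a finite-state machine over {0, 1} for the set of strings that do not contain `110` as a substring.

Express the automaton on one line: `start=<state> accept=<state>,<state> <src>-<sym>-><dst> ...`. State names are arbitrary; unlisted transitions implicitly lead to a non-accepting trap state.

start=A accept=A,B,C A-0->A A-1->B B-0->A B-1->C C-0->D C-1->C D-0->D D-1->D

Track partial matches of the forbidden pattern `110`. State D is a dead state reached once `110` has occurred; every other state accepts. A means no part of `110` is currently matched.
       0  1 
>* A   A  B 
 * B   A  C 
 * C   D  C 
   D   D  D 
(> = start, * = accepting)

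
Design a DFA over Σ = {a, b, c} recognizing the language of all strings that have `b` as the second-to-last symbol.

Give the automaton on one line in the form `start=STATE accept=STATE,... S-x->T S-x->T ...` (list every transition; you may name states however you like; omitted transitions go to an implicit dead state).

start=q0 accept=q7,q8,q9 q0-a->q1 q0-b->q2 q0-c->q3 q1-a->q4 q1-b->q5 q1-c->q6 q2-a->q7 q2-b->q8 q2-c->q9 q3-a->q10 q3-b->q11 q3-c->q12 q4-a->q4 q4-b->q5 q4-c->q6 q5-a->q7 q5-b->q8 q5-c->q9 q6-a->q10 q6-b->q11 q6-c->q12 q7-a->q4 q7-b->q5 q7-c->q6 q8-a->q7 q8-b->q8 q8-c->q9 q9-a->q10 q9-b->q11 q9-c->q12 q10-a->q4 q10-b->q5 q10-c->q6 q11-a->q7 q11-b->q8 q11-c->q9 q12-a->q10 q12-b->q11 q12-c->q12

A DFA must remember the last 2 symbols (since which symbol is second-to-last isn't known until the input ends). Use one state per possible window of the last ≤2 symbols; accept from those whose window starts with `b`.
A 13-state machine:
          a    b    c  
>  q0     q1   q2   q3 
   q1     q4   q5   q6 
   q2     q7   q8   q9 
   q3    q10  q11  q12 
   q4     q4   q5   q6 
   q5     q7   q8   q9 
   q6    q10  q11  q12 
 * q7     q4   q5   q6 
 * q8     q7   q8   q9 
 * q9    q10  q11  q12 
   q10    q4   q5   q6 
   q11    q7   q8   q9 
   q12   q10  q11  q12 
(> = start, * = accepting)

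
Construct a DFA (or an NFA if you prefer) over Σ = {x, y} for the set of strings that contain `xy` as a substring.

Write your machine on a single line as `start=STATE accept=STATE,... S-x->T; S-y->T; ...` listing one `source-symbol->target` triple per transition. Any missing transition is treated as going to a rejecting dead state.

Track how much of `xy` has been matched so far: state q0 is no progress, q2 is the absorbing accept state reached once `xy` has occurred. Intermediate states record partial matches; on a mismatch, fall back to the longest reusable overlap.
3 states suffice.
        x   y  
>  q0   q1  q0 
   q1   q1  q2 
 * q2   q2  q2 
(> = start, * = accepting)

start=q0; accept=q2; q0-x->q1; q0-y->q0; q1-x->q1; q1-y->q2; q2-x->q2; q2-y->q2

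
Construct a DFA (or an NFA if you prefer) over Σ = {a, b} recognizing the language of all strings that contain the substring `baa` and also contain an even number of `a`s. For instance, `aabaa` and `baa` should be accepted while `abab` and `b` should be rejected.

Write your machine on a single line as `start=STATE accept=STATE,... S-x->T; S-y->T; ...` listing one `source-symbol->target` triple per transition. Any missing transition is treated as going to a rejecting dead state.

Build one automaton per condition and run them in lockstep. One (4 states) tracks whether and how much of `baa` has been seen; the other (2 states) tracks the count of `a`s modulo 2. Each combined state is a pair, one component from each; accept when both components accept.
        a   b  
>  s0   s1  s2 
   s1   s0  s3 
   s2   s4  s2 
   s3   s5  s3 
   s4   s6  s3 
   s5   s7  s2 
 * s6   s7  s6 
   s7   s6  s7 
(> = start, * = accepting)

start=s0; accept=s6; s0-a->s1; s0-b->s2; s1-a->s0; s1-b->s3; s2-a->s4; s2-b->s2; s3-a->s5; s3-b->s3; s4-a->s6; s4-b->s3; s5-a->s7; s5-b->s2; s6-a->s7; s6-b->s6; s7-a->s6; s7-b->s7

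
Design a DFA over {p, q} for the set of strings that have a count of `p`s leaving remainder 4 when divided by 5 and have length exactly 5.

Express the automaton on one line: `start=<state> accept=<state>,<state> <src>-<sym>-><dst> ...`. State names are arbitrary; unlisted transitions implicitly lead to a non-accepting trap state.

Handle the two conditions separately and then intersect. One (5 states) tracks the count of `p`s modulo 5; the other (7 states) tracks the input length, saturating at 6. Each combined state is a pair, one component from each; accept when both components accept. After merging equivalent states the machine shrinks.
With 11 states:
          p    q  
>  S0     S1   S2 
   S1     S3   S4 
   S2     S4   S5 
   S3     S6   S7 
   S4     S7   S5 
   S5     S5   S5 
   S6     S8   S9 
   S7     S9   S5 
   S8     S5  S10 
   S9    S10   S5 
 * S10    S5   S5 
(> = start, * = accepting)

start=S0 accept=S10 S0-p->S1 S0-q->S2 S1-p->S3 S1-q->S4 S2-p->S4 S2-q->S5 S3-p->S6 S3-q->S7 S4-p->S7 S4-q->S5 S5-p->S5 S5-q->S5 S6-p->S8 S6-q->S9 S7-p->S9 S7-q->S5 S8-p->S5 S8-q->S10 S9-p->S10 S9-q->S5 S10-p->S5 S10-q->S5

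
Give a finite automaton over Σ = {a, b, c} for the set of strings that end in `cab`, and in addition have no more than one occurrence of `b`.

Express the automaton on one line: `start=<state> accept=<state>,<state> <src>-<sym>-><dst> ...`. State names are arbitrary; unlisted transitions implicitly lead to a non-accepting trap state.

Run two small machines in parallel and take their product. One (4 states) tracks how much of the suffix `cab` has currently been matched; the other (3 states) tracks the count of `b`s, saturating at 2. Each combined state is a pair, one component from each; accept when both components accept. Equivalent product states are then merged.
With 5 states:
        a   b   c  
>  q0   q0  q1  q2 
   q1   q1  q1  q1 
   q2   q3  q1  q2 
   q3   q0  q4  q2 
 * q4   q1  q1  q1 
(> = start, * = accepting)

start=q0 accept=q4 q0-a->q0 q0-b->q1 q0-c->q2 q1-a->q1 q1-b->q1 q1-c->q1 q2-a->q3 q2-b->q1 q2-c->q2 q3-a->q0 q3-b->q4 q3-c->q2 q4-a->q1 q4-b->q1 q4-c->q1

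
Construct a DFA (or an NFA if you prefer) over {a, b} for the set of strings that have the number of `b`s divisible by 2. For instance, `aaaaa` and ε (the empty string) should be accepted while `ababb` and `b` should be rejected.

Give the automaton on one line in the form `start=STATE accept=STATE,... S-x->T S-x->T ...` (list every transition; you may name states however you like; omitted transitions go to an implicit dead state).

start=s0 accept=s0 s0-a->s0 s0-b->s1 s1-a->s1 s1-b->s0

The only thing that matters is how many `b`s have appeared, reduced mod 2. Use one state per residue: s0 for 0, …, s1 for 1. Reading `b` moves to the next residue; anything else stays put. s0 is accepting.
2 states suffice.
        a   b  
>* s0   s0  s1 
   s1   s1  s0 
(> = start, * = accepting)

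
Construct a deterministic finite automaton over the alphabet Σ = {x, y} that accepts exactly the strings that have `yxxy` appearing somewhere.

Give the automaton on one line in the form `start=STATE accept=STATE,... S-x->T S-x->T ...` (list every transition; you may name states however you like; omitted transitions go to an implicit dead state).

Track how much of `yxxy` has been matched so far: state A is no progress, E is the absorbing accept state reached once `yxxy` has occurred. Intermediate states record partial matches; on a mismatch, fall back to the longest reusable overlap.
       x  y 
>  A   A  B 
   B   C  B 
   C   D  B 
   D   A  E 
 * E   E  E 
(> = start, * = accepting)

start=A accept=E A-x->A A-y->B B-x->C B-y->B C-x->D C-y->B D-x->A D-y->E E-x->E E-y->E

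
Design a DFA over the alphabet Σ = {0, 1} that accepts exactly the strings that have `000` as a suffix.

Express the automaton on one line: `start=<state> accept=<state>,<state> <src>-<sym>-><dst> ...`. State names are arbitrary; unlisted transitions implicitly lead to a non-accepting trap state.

start=q0 accept=q3 q0-0->q1 q0-1->q0 q1-0->q2 q1-1->q0 q2-0->q3 q2-1->q0 q3-0->q3 q3-1->q0

Let each state record the length of the longest suffix of the input read so far that is also a prefix of `000`. q1 means the last symbol is `0`; q2 means the last 2 symbols are `00`; q3 means the last 3 symbols are `000`. Accept only at q3, where the string currently ends in `000`.
4 states suffice.
        0   1  
>  q0   q1  q0 
   q1   q2  q0 
   q2   q3  q0 
 * q3   q3  q0 
(> = start, * = accepting)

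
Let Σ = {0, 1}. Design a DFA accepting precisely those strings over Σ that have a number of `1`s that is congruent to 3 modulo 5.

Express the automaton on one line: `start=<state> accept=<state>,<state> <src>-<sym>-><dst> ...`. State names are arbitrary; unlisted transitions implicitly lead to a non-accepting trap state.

The only thing that matters is how many `1`s have appeared, reduced mod 5. Use one state per residue: s0 for 0, …, s4 for 4. Reading `1` moves to the next residue; anything else stays put. s3 is accepting.
        0   1  
>  s0   s0  s1 
   s1   s1  s2 
   s2   s2  s3 
 * s3   s3  s4 
   s4   s4  s0 
(> = start, * = accepting)

start=s0 accept=s3 s0-0->s0 s0-1->s1 s1-0->s1 s1-1->s2 s2-0->s2 s2-1->s3 s3-0->s3 s3-1->s4 s4-0->s4 s4-1->s0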